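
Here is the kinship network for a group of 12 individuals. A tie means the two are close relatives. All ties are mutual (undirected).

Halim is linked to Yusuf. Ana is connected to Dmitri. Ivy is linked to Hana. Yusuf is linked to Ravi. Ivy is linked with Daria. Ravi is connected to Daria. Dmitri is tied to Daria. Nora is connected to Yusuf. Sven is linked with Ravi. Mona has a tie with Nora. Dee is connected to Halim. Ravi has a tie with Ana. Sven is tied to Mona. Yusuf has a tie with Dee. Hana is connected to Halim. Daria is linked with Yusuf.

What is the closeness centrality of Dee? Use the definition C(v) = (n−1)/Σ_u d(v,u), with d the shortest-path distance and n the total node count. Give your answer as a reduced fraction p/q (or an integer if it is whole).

11/25

Distances from Dee: Ana:3, Daria:2, Dmitri:3, Halim:1, Hana:2, Ivy:3, Mona:3, Nora:2, Ravi:2, Sven:3, Yusuf:1. Sum = 25.
n = 12, so closeness = 11/25.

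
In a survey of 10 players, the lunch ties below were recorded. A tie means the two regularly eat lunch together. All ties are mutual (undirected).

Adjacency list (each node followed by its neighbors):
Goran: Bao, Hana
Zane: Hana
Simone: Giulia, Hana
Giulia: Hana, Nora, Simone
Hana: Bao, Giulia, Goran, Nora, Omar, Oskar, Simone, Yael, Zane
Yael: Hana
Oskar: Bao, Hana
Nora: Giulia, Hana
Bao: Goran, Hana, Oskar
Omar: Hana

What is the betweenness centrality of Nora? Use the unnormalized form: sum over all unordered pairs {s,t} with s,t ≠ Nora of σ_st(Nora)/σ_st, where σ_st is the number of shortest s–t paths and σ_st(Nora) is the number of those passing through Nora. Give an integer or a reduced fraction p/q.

0

No shortest path between any pair of other nodes passes through Nora.
Summing the contributions gives betweenness(Nora) = 0.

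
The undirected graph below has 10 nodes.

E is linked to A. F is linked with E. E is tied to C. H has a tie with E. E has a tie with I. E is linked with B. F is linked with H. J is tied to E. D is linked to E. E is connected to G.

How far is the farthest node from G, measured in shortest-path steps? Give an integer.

Distances from G: A:2, B:2, C:2, D:2, E:1, F:2, H:2, I:2, J:2.
The largest is 2 (to F, H, B, A, J, C, I, and D), so the eccentricity of G is 2.

2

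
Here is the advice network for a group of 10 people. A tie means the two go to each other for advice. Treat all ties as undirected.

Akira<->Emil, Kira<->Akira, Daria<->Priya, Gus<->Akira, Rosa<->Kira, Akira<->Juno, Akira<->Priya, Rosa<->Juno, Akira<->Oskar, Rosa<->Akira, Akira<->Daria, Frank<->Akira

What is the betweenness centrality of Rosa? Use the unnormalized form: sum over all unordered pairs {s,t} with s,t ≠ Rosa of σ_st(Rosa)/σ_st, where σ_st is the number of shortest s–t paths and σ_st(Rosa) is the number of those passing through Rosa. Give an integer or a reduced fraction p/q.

1/2

Pairs whose geodesics pass through Rosa — Kira–Juno: 1/2.
All other pairs contribute 0.
Summing the contributions gives betweenness(Rosa) = 1/2.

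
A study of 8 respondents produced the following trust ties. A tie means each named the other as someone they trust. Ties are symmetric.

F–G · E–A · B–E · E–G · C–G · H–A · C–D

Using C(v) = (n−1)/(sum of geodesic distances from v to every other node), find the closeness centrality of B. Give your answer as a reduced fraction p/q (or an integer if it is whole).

Distances from B: A:2, C:3, D:4, E:1, F:3, G:2, H:3. Sum = 18.
n = 8, so closeness = 7/18.

7/18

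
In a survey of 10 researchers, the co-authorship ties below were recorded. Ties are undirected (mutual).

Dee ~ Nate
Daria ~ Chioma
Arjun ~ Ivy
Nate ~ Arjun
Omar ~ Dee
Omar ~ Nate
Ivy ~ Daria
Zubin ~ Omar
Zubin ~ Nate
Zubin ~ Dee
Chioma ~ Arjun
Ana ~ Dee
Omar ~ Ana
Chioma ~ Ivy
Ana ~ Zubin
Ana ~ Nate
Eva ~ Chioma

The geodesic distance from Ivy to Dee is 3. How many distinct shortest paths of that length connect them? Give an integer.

The shortest distance is 3, and the only length-3 path is Ivy–Arjun–Nate–Dee. So there is exactly 1 shortest path.

1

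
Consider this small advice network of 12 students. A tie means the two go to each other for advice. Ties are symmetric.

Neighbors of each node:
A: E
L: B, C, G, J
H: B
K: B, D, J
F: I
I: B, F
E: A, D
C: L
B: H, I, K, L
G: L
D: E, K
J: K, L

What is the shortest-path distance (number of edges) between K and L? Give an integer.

2

One shortest route is K – J – L, which uses 2 edges, and K and L are not directly tied, so nothing shorter exists. So d(K,L) = 2.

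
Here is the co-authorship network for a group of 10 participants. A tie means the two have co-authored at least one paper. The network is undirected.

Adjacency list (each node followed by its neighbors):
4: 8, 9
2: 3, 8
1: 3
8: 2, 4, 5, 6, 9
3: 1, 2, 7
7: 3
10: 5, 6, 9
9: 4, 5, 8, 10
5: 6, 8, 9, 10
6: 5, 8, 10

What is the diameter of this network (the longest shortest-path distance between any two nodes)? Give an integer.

5

Eccentricity of each node (its greatest distance to any other): 1:5, 2:3, 3:4, 4:4, 5:4, 6:4, 7:5, 8:3, 9:4, 10:5.
The maximum eccentricity is 5, realized for instance by the pair 10–1 via 10 – 5 – 8 – 2 – 3 – 1. So the diameter is 5.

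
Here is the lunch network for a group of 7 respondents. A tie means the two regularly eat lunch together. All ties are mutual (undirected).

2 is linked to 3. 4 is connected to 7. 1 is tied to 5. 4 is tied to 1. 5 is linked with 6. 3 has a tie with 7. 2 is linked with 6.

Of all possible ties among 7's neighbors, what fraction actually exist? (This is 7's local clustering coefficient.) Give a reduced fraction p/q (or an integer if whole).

7's neighbors: 3 and 4 (k = 2).
Possible neighbor pairs: C(2,2) = 1. Edges among them: none → e = 0.
Clustering(7) = 0/1.

0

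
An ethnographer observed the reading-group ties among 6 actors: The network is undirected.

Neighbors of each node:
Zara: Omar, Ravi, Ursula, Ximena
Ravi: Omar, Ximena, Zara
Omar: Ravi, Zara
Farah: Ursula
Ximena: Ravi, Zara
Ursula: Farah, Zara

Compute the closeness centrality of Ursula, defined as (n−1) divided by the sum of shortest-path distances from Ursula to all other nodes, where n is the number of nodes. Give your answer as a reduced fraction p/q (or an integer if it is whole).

5/8

Distances from Ursula: Farah:1, Omar:2, Ravi:2, Ximena:2, Zara:1. Sum = 8.
n = 6, so closeness = 5/8.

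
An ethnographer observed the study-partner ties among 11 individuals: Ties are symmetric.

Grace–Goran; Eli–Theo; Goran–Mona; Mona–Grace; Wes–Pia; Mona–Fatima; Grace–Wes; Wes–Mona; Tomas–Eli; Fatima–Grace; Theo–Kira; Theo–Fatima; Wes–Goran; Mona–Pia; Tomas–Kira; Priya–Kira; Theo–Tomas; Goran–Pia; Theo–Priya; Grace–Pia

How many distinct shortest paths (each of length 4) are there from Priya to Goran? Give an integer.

The shortest distance is 4. The length-4 paths are: Priya–Theo–Fatima–Grace–Goran; Priya–Theo–Fatima–Mona–Goran.
That gives 2 distinct shortest paths.

2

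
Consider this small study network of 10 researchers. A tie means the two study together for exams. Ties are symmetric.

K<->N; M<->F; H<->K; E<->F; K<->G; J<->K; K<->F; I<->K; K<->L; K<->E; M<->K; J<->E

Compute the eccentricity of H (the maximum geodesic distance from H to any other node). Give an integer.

2

Distances from H: E:2, F:2, G:2, I:2, J:2, K:1, L:2, M:2, N:2.
The largest is 2 (to I, E, G, F, M, L, N, and J), so the eccentricity of H is 2.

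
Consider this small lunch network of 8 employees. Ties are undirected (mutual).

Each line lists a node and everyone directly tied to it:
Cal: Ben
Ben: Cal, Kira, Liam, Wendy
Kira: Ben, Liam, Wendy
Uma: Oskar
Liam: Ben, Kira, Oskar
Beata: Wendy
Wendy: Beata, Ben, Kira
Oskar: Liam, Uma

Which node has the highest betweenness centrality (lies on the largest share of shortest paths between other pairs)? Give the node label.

Liam

Unnormalized betweenness of each node: Beata:0, Ben:9, Cal:0, Kira:3, Liam:10, Oskar:6, Uma:0, Wendy:6.
Liam has the largest value, 10, making it the main broker — the node through which the most shortest paths run.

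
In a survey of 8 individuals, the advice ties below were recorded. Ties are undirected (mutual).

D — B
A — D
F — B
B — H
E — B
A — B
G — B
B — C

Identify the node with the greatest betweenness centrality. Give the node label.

B

Unnormalized betweenness of each node: A:0, B:20, C:0, D:0, E:0, F:0, G:0, H:0.
B has the largest value, 20, making it the main broker — the node through which the most shortest paths run.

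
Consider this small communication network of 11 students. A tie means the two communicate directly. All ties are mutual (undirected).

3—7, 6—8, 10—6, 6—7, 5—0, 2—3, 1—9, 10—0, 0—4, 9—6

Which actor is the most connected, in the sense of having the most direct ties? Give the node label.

6

Degrees — 0:3, 1:1, 2:1, 3:2, 4:1, 5:1, 6:4, 7:2, 8:1, 9:2, 10:2.
The maximum is 4, attained only by 6.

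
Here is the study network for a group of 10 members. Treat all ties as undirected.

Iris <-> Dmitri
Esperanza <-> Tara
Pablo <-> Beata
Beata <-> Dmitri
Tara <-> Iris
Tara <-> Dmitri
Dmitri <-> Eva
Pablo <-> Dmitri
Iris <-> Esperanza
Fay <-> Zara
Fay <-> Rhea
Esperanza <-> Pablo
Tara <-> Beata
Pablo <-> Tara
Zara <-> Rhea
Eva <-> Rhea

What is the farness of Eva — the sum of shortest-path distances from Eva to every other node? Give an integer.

17

Distances from Eva: Beata:2, Dmitri:1, Esperanza:3, Fay:2, Iris:2, Pablo:2, Rhea:1, Tara:2, Zara:2.
Sum = 2 + 1 + 3 + 2 + 2 + 2 + 1 + 2 + 2 = 17.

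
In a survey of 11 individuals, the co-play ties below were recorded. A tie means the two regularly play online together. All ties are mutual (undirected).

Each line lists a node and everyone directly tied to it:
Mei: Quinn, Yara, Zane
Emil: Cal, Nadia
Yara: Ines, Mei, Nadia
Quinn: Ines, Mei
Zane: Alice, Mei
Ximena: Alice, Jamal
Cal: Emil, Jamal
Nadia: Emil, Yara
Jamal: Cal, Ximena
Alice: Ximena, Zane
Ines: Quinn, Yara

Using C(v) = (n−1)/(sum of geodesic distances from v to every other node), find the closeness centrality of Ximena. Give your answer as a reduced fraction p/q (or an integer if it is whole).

Distances from Ximena: Alice:1, Cal:2, Emil:3, Ines:5, Jamal:1, Mei:3, Nadia:4, Quinn:4, Yara:4, Zane:2. Sum = 29.
n = 11, so closeness = 10/29.

10/29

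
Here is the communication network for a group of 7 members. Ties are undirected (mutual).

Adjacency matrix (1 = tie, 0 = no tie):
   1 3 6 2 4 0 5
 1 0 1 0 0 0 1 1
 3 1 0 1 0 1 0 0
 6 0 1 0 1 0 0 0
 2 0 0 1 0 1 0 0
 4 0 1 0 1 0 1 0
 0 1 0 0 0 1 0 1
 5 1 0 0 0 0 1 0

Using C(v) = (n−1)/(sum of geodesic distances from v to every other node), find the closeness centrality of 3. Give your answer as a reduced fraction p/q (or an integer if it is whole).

Distances from 3: 0:2, 1:1, 2:2, 4:1, 5:2, 6:1. Sum = 9.
n = 7, so closeness = 6/9 = 2/3.

2/3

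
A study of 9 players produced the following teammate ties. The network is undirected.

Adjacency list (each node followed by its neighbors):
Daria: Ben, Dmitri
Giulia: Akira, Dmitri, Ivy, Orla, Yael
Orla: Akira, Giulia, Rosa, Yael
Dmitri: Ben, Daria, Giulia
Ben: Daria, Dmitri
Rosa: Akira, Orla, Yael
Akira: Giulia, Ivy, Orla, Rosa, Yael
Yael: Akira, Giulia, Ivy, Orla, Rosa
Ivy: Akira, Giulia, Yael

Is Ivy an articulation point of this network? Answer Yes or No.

No

Even without Ivy, every remaining node can still reach every other (the residual graph is connected), so Ivy is not a cut vertex.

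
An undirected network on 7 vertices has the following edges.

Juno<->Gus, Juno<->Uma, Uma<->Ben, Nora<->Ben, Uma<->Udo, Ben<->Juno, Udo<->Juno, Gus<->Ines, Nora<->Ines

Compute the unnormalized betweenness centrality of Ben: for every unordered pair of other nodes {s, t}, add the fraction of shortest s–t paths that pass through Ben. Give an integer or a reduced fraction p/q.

7/2

Pairs whose geodesics pass through Ben — Ines–Uma: 1/2; Nora–Uma: 1; Nora–Udo: 2/2; Nora–Juno: 1.
All other pairs contribute 0.
Summing the contributions gives betweenness(Ben) = 7/2.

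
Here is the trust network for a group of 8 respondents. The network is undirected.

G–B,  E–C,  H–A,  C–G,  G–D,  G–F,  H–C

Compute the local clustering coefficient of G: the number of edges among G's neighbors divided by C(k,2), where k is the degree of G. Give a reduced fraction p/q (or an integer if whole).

0

G's neighbors: B, C, D, and F (k = 4).
Possible neighbor pairs: C(4,2) = 6. Edges among them: none → e = 0.
Clustering(G) = 0/6 = 0.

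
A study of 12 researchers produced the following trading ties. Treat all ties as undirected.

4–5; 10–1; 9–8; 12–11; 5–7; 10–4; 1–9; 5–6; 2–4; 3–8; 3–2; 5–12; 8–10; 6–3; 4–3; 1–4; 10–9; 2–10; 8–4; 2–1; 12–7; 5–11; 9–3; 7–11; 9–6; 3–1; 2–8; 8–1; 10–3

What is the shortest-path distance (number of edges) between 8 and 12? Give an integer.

3

One shortest route is 8 – 4 – 5 – 12, which uses 3 edges, and at distance 2 from 8 we only reach {5, 6}, which does not include 12. So d(8,12) = 3.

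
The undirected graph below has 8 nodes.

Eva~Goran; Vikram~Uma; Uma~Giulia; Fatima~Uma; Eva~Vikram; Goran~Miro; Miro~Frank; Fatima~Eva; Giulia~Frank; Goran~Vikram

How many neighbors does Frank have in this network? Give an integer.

2

Frank is directly tied to Giulia and Miro. That is 2 neighbors, so the degree of Frank is 2.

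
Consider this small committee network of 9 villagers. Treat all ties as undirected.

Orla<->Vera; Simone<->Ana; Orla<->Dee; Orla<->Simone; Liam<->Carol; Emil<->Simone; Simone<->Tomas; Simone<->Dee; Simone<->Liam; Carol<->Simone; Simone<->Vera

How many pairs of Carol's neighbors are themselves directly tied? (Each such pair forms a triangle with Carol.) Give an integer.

Carol's neighbors: Liam and Simone.
Neighbor pairs that are themselves tied: Carol–Liam–Simone. Each forms one triangle with Carol, for 1 in total.

1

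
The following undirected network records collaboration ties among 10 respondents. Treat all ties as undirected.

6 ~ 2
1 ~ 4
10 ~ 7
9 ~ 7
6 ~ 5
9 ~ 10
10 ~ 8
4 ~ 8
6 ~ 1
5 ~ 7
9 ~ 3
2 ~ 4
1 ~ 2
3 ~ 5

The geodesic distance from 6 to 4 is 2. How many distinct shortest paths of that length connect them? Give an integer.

The shortest distance is 2. The length-2 paths are: 6–1–4; 6–2–4.
That gives 2 distinct shortest paths.

2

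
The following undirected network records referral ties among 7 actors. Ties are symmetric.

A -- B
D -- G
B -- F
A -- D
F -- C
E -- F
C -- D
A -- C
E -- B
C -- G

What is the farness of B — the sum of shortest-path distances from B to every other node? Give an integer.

Distances from B: A:1, C:2, D:2, E:1, F:1, G:3.
Sum = 1 + 2 + 2 + 1 + 1 + 3 = 10.

10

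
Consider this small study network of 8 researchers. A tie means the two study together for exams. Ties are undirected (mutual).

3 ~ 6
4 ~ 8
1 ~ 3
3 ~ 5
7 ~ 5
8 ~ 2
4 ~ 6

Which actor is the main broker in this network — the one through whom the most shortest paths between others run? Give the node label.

Unnormalized betweenness of each node: 1:0, 2:0, 3:14, 4:10, 5:6, 6:12, 7:0, 8:6.
3 has the largest value, 14, making it the main broker — the node through which the most shortest paths run.

3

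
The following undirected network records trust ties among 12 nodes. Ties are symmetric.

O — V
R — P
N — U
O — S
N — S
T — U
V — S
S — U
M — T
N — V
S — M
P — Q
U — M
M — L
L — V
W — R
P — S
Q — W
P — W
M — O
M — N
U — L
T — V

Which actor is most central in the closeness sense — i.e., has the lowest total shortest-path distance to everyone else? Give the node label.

S

Farness (sum of distances to all others) for each node — L:26, M:19, N:21, O:22, P:20, Q:29, R:29, S:16, T:26, U:20, V:20, W:28.
The smallest farness is 16, for S, so S has the highest closeness.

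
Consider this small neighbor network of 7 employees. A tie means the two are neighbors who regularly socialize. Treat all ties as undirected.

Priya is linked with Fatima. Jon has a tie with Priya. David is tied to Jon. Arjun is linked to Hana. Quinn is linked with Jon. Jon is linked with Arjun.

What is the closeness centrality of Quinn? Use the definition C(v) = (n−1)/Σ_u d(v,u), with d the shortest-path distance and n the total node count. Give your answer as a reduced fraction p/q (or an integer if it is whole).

Distances from Quinn: Arjun:2, David:2, Fatima:3, Hana:3, Jon:1, Priya:2. Sum = 13.
n = 7, so closeness = 6/13.

6/13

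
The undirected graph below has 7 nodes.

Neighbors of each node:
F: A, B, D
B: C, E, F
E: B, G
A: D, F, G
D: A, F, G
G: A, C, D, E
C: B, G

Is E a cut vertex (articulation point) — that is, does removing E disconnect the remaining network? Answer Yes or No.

No

Even without E, every remaining node can still reach every other (the residual graph is connected), so E is not a cut vertex.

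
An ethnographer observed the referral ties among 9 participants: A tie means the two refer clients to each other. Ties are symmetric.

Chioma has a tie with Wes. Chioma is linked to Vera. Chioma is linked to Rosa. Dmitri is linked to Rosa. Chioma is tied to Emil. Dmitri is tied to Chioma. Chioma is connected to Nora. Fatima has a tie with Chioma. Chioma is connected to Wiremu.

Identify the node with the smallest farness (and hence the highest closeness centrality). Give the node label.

Farness (sum of distances to all others) for each node — Chioma:8, Dmitri:14, Emil:15, Fatima:15, Nora:15, Rosa:14, Vera:15, Wes:15, Wiremu:15.
The smallest farness is 8, for Chioma, so Chioma has the highest closeness.

Chioma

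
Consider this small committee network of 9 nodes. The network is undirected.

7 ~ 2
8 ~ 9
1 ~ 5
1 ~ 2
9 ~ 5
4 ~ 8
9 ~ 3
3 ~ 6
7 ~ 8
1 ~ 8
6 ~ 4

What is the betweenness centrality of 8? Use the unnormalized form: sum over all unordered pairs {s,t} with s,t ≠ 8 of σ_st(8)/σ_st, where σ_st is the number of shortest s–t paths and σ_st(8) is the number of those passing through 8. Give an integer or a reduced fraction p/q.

Pairs whose geodesics pass through 8 — 4–9: 1; 4–5: 2/2; 4–1: 1; 4–2: 2/2; 4–7: 1; 6–1: 1; 6–2: 2/2; 6–7: 1; 3–1: 1/2; 3–2: 2/3; 3–7: 1; 9–1: 1/2; 9–2: 2/3; 9–7: 1 … (+2 more pairs).
All other pairs contribute 0.
Summing the contributions gives betweenness(8) = 27/2.

27/2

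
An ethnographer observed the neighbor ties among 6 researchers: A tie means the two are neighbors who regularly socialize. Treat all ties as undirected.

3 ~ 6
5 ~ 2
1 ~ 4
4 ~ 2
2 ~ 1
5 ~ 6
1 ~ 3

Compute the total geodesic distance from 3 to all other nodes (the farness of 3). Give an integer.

Distances from 3: 1:1, 2:2, 4:2, 5:2, 6:1.
Sum = 1 + 2 + 2 + 2 + 1 = 8.

8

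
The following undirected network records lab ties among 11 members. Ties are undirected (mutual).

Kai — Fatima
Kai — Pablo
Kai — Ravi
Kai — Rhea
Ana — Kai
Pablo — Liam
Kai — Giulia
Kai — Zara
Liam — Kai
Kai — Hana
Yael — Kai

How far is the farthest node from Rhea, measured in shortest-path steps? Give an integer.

Distances from Rhea: Ana:2, Fatima:2, Giulia:2, Hana:2, Kai:1, Liam:2, Pablo:2, Ravi:2, Yael:2, Zara:2.
The largest is 2 (to Giulia, Ravi, Zara, Ana, Yael, Pablo, Fatima, Hana, and Liam), so the eccentricity of Rhea is 2.

2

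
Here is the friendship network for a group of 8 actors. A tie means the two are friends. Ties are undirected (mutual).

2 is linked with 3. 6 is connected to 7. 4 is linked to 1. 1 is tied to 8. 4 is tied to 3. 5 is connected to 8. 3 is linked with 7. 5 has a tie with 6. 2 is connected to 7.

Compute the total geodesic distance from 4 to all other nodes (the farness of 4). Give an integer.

Distances from 4: 1:1, 2:2, 3:1, 5:3, 6:3, 7:2, 8:2.
Sum = 1 + 2 + 1 + 3 + 3 + 2 + 2 = 14.

14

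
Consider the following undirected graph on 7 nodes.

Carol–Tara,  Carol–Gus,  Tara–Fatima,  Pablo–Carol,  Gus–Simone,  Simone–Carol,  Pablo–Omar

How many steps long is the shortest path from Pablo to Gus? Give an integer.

One shortest route is Pablo – Carol – Gus, which uses 2 edges, and Pablo and Gus are not directly tied, so nothing shorter exists. So d(Pablo,Gus) = 2.

2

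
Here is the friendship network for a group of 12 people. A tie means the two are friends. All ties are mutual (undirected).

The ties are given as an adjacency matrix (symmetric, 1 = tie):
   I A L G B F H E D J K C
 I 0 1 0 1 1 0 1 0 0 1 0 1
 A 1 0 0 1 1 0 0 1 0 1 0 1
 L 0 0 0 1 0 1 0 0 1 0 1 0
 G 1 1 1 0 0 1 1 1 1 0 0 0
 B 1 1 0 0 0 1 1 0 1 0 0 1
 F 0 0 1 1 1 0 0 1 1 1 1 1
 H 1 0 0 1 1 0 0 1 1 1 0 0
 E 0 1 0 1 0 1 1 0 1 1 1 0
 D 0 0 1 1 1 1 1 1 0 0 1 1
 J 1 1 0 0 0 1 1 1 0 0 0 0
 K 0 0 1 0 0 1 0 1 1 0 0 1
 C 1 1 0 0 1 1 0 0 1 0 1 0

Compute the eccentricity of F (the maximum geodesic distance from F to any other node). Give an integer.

Distances from F: A:2, B:1, C:1, D:1, E:1, G:1, H:2, I:2, J:1, K:1, L:1.
The largest is 2 (to I, A, and H), so the eccentricity of F is 2.

2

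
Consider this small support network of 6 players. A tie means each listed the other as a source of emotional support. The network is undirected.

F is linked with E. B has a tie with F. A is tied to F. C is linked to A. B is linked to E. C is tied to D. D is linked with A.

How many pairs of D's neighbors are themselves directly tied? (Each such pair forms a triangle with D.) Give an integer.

1

D's neighbors: A and C.
Neighbor pairs that are themselves tied: D–A–C. Each forms one triangle with D, for 1 in total.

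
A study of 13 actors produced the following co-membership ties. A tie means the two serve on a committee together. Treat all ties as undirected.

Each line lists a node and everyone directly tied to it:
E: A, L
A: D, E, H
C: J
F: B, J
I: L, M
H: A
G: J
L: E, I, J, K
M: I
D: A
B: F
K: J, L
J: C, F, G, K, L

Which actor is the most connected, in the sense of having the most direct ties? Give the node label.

J

Degrees — A:3, B:1, C:1, D:1, E:2, F:2, G:1, H:1, I:2, J:5, K:2, L:4, M:1.
The maximum is 5, attained only by J.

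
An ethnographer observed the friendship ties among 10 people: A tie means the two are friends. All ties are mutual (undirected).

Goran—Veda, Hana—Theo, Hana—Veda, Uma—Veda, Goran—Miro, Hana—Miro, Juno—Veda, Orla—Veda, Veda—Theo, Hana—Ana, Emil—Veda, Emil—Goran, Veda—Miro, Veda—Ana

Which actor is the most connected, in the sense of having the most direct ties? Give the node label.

Degrees — Ana:2, Emil:2, Goran:3, Hana:4, Juno:1, Miro:3, Orla:1, Theo:2, Uma:1, Veda:9.
The maximum is 9, attained only by Veda.

Veda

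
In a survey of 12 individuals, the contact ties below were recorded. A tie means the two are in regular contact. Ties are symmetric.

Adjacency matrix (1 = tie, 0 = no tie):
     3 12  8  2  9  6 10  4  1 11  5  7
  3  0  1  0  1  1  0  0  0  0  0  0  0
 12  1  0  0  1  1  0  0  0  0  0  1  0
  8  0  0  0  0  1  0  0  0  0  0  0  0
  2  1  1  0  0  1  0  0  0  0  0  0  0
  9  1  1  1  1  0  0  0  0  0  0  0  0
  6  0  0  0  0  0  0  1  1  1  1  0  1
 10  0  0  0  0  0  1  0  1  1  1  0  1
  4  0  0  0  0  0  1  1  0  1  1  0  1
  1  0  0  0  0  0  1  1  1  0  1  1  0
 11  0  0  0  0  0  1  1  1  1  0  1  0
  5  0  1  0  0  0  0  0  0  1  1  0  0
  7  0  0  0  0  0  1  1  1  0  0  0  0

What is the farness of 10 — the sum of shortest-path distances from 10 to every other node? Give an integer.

Distances from 10: 1:1, 2:4, 3:4, 4:1, 5:2, 6:1, 7:1, 8:5, 9:4, 11:1, 12:3.
Sum = 1 + 4 + 4 + 1 + 2 + 1 + 1 + 5 + 4 + 1 + 3 = 27.

27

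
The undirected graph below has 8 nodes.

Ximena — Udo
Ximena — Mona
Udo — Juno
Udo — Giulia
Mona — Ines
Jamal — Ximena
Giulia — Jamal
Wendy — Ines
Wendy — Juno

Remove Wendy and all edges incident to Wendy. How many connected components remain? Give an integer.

1

Wendy's neighbors (Ines and Juno) remain reachable from one another through other ties, so the rest of the network stays in one piece.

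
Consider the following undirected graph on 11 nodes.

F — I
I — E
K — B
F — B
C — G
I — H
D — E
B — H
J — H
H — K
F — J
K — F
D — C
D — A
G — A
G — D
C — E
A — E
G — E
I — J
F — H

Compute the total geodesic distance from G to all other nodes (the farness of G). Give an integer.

Distances from G: A:1, B:4, C:1, D:1, E:1, F:3, H:3, I:2, J:3, K:4.
Sum = 1 + 4 + 1 + 1 + 1 + 3 + 3 + 2 + 3 + 4 = 23.

23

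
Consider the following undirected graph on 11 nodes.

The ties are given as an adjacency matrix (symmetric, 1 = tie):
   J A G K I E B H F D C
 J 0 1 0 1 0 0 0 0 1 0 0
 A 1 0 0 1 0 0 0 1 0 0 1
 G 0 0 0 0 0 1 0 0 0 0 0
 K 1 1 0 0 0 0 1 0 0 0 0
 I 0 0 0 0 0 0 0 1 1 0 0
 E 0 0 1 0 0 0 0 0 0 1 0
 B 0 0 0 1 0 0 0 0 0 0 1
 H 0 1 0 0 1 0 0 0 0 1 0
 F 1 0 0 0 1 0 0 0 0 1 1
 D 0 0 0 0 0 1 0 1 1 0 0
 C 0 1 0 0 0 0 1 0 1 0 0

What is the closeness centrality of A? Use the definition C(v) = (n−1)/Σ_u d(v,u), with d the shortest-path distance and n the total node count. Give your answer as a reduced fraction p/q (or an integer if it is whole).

Distances from A: B:2, C:1, D:2, E:3, F:2, G:4, H:1, I:2, J:1, K:1. Sum = 19.
n = 11, so closeness = 10/19.

10/19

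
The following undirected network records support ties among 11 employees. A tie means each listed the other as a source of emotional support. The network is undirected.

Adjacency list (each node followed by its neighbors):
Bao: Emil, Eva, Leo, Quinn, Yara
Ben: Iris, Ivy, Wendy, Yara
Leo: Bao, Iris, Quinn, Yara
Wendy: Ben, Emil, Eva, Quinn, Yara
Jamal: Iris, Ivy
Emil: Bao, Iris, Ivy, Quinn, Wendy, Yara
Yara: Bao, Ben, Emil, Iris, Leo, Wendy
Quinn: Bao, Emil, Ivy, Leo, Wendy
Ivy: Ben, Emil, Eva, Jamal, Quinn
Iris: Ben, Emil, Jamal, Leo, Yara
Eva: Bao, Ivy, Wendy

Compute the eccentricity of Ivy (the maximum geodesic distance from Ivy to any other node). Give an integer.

Distances from Ivy: Bao:2, Ben:1, Emil:1, Eva:1, Iris:2, Jamal:1, Leo:2, Quinn:1, Wendy:2, Yara:2.
The largest is 2 (to Bao, Wendy, Leo, Iris, and Yara), so the eccentricity of Ivy is 2.

2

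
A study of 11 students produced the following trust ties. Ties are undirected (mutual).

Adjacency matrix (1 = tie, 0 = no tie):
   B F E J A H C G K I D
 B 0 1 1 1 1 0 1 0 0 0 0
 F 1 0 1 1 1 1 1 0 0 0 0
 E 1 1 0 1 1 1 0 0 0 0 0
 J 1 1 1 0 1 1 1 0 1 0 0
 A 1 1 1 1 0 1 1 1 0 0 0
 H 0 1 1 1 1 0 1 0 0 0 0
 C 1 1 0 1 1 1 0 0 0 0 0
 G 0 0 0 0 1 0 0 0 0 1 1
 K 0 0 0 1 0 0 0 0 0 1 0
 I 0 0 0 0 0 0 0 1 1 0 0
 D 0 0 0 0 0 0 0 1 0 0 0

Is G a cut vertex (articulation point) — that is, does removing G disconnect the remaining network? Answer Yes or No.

Yes

Removing G leaves {A, B, C, E, F, H, I, J, and K} with no path to {D}, so the network splits into 2 components. G is a cut vertex.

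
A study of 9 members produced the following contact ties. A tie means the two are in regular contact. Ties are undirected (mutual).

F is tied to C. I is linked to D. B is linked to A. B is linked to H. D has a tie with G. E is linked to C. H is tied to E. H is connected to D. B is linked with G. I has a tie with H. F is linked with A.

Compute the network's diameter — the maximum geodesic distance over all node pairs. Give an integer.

4

Eccentricity of each node (its greatest distance to any other): A:3, B:3, C:4, D:4, E:3, F:4, G:4, H:3, I:4.
The maximum eccentricity is 4, realized for instance by the pair I–F via I – H – B – A – F. So the diameter is 4.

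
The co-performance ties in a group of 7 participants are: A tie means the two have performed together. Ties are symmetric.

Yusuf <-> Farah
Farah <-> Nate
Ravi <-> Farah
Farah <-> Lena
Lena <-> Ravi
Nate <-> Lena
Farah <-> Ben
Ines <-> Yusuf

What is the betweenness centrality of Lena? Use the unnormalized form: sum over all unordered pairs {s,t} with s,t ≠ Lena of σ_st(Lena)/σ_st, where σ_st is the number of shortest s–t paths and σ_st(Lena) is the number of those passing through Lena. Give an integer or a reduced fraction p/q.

Pairs whose geodesics pass through Lena — Nate–Ravi: 1/2.
All other pairs contribute 0.
Summing the contributions gives betweenness(Lena) = 1/2.

1/2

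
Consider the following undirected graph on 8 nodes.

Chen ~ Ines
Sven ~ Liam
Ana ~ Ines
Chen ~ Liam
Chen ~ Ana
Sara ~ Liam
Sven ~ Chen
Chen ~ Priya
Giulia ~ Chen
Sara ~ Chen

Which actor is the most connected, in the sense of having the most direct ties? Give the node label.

Degrees — Ana:2, Chen:7, Giulia:1, Ines:2, Liam:3, Priya:1, Sara:2, Sven:2.
The maximum is 7, attained only by Chen.

Chen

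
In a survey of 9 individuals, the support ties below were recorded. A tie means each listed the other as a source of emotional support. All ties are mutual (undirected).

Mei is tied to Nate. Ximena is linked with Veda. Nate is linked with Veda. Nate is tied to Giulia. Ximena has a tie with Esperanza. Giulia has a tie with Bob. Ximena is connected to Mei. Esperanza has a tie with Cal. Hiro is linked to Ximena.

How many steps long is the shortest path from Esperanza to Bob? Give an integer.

One shortest route is Esperanza – Ximena – Veda – Nate – Giulia – Bob, which uses 5 edges, and at distance 4 from Esperanza we only reach {Giulia}, which does not include Bob. So d(Esperanza,Bob) = 5.

5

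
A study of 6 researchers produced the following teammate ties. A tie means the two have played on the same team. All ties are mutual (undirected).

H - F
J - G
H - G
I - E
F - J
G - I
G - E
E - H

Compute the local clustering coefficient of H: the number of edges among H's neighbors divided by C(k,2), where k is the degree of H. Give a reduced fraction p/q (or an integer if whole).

H's neighbors: E, F, and G (k = 3).
Possible neighbor pairs: C(3,2) = 3. Edges among them: E–G → e = 1.
Clustering(H) = 1/3.

1/3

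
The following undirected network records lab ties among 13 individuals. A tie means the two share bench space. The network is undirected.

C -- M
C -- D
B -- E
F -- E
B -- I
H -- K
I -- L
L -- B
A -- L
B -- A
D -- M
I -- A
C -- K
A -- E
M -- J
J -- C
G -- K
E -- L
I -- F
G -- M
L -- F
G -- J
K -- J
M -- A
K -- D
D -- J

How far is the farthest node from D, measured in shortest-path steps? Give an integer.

Distances from D: A:2, B:3, C:1, E:3, F:4, G:2, H:2, I:3, J:1, K:1, L:3, M:1.
The largest is 4 (to F), so the eccentricity of D is 4.

4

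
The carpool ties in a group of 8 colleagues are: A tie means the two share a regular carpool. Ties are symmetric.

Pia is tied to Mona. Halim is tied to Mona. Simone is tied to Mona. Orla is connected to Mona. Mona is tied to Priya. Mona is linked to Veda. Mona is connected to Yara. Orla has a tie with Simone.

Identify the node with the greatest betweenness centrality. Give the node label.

Unnormalized betweenness of each node: Halim:0, Mona:20, Orla:0, Pia:0, Priya:0, Simone:0, Veda:0, Yara:0.
Mona has the largest value, 20, making it the main broker — the node through which the most shortest paths run.

Mona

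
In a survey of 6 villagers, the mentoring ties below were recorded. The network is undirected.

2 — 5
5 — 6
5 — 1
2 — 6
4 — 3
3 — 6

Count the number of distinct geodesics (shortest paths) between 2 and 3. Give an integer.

1

The shortest distance is 2, and the only length-2 path is 2–6–3. So there is exactly 1 shortest path.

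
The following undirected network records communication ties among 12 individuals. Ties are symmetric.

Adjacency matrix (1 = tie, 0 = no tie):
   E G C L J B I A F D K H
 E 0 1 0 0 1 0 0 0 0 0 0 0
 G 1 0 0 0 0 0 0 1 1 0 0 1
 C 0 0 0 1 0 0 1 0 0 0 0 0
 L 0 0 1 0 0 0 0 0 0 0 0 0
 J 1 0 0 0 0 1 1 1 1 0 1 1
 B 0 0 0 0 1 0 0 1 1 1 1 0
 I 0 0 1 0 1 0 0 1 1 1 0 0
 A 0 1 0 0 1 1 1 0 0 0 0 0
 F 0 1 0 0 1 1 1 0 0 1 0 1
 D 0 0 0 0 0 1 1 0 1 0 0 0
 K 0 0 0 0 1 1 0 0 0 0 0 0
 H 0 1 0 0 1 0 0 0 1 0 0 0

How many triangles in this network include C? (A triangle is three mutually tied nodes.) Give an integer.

C's neighbors are I and L, but none of them are tied to each other, so no triangle contains C.

0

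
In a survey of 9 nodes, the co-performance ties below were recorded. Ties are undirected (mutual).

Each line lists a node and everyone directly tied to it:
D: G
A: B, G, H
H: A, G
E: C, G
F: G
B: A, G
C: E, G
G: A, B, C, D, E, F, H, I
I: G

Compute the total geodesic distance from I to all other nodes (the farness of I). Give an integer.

15

Distances from I: A:2, B:2, C:2, D:2, E:2, F:2, G:1, H:2.
Sum = 2 + 2 + 2 + 2 + 2 + 2 + 1 + 2 = 15.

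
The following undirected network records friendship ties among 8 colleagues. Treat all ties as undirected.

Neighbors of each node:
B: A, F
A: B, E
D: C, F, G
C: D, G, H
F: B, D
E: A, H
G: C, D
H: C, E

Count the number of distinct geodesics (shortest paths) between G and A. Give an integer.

2

The shortest distance is 4. The length-4 paths are: G–D–F–B–A; G–C–H–E–A.
That gives 2 distinct shortest paths.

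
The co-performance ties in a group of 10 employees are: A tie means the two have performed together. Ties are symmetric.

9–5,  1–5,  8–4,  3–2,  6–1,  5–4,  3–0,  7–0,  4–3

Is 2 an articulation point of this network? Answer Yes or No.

No

Even without 2, every remaining node can still reach every other (the residual graph is connected), so 2 is not a cut vertex.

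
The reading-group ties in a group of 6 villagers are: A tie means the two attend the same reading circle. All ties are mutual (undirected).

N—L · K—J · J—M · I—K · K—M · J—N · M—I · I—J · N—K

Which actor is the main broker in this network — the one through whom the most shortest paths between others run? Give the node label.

N

Unnormalized betweenness of each node: I:0, J:2, K:2, L:0, M:0, N:4.
N has the largest value, 4, making it the main broker — the node through which the most shortest paths run.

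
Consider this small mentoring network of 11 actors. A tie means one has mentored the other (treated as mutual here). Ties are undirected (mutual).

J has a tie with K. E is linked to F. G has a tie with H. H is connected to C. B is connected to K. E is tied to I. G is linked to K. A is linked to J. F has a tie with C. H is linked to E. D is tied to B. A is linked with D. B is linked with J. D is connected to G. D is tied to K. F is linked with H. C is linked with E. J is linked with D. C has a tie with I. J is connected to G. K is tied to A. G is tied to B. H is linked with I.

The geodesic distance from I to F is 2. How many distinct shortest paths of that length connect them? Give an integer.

3

The shortest distance is 2. The length-2 paths are: I–E–F; I–C–F; I–H–F.
That gives 3 distinct shortest paths.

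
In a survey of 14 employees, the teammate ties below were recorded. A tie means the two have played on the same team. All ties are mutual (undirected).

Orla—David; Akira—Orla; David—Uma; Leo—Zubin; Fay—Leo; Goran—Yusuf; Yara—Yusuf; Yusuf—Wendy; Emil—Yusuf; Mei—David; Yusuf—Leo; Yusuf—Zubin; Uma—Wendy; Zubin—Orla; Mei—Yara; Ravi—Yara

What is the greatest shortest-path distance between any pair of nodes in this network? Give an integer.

5

Eccentricity of each node (its greatest distance to any other): Akira:5, David:4, Emil:4, Fay:4, Goran:4, Leo:3, Mei:4, Orla:4, Ravi:5, Uma:4, Wendy:4, Yara:4, Yusuf:3, Zubin:3.
The maximum eccentricity is 5, realized for instance by the pair Akira–Ravi via Akira – Orla – Zubin – Yusuf – Yara – Ravi. So the diameter is 5.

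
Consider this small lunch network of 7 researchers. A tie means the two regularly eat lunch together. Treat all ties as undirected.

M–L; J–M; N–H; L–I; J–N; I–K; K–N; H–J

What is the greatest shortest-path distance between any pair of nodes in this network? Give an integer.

3

Eccentricity of each node (its greatest distance to any other): H:3, I:3, J:3, K:3, L:3, M:3, N:3.
The maximum eccentricity is 3, realized for instance by the pair N–L via N – K – I – L. So the diameter is 3.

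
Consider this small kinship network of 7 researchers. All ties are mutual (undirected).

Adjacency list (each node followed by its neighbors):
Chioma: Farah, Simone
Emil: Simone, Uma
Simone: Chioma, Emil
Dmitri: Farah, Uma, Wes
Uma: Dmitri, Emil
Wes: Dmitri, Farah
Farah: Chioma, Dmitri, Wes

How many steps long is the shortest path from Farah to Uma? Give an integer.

One shortest route is Farah – Dmitri – Uma, which uses 2 edges, and Farah and Uma are not directly tied, so nothing shorter exists. So d(Farah,Uma) = 2.

2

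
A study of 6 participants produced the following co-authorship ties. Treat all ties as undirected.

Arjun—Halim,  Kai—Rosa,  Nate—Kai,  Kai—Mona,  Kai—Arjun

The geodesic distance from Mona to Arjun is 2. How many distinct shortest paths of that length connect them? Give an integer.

1

The shortest distance is 2, and the only length-2 path is Mona–Kai–Arjun. So there is exactly 1 shortest path.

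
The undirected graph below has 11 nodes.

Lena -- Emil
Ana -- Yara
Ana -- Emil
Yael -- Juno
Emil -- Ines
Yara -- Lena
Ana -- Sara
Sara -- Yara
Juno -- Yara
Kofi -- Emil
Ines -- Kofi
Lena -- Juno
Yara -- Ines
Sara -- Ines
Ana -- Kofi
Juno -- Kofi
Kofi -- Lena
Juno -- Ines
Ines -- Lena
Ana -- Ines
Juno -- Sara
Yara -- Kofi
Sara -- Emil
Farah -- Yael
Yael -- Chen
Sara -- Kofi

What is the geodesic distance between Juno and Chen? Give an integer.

One shortest route is Juno – Yael – Chen, which uses 2 edges, and Juno and Chen are not directly tied, so nothing shorter exists. So d(Juno,Chen) = 2.

2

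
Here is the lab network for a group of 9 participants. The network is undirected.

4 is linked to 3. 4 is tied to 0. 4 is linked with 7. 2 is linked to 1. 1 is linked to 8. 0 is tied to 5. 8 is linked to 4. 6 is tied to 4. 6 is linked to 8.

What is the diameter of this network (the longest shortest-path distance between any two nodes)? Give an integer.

5

Eccentricity of each node (its greatest distance to any other): 0:4, 1:4, 2:5, 3:4, 4:3, 5:5, 6:3, 7:4, 8:3.
The maximum eccentricity is 5, realized for instance by the pair 5–2 via 5 – 0 – 4 – 8 – 1 – 2. So the diameter is 5.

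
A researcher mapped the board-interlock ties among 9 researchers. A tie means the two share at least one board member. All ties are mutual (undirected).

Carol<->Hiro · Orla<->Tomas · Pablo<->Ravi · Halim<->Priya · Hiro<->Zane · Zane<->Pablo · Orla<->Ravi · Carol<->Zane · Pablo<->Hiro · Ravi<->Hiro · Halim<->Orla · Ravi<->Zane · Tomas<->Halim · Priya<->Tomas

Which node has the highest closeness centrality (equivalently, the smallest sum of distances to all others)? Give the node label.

Farness (sum of distances to all others) for each node — Carol:22, Halim:18, Hiro:16, Orla:14, Pablo:17, Priya:24, Ravi:13, Tomas:18, Zane:16.
The smallest farness is 13, for Ravi, so Ravi has the highest closeness.

Ravi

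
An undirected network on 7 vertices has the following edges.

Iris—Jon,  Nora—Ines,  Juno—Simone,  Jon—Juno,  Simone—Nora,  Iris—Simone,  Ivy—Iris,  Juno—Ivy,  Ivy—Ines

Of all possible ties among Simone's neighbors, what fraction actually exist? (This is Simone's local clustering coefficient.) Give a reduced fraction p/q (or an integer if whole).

Simone's neighbors: Iris, Juno, and Nora (k = 3).
Possible neighbor pairs: C(3,2) = 3. Edges among them: none → e = 0.
Clustering(Simone) = 0/3 = 0.

0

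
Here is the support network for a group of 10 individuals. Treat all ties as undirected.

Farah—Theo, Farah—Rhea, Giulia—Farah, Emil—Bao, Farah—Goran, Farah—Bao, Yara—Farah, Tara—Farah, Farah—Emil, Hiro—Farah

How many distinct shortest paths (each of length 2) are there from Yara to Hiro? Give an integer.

1

The shortest distance is 2, and the only length-2 path is Yara–Farah–Hiro. So there is exactly 1 shortest path.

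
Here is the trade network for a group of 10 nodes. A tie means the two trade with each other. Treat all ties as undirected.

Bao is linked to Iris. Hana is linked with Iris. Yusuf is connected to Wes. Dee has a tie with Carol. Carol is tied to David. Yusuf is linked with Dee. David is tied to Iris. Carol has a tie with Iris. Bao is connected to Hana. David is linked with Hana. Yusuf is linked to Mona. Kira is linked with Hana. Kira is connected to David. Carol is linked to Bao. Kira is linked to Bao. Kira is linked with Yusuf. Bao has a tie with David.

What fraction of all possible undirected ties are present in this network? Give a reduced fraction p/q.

There are 17 edges and 10 nodes, so the maximum possible is C(10,2) = 45.
Density = 17/45.

17/45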